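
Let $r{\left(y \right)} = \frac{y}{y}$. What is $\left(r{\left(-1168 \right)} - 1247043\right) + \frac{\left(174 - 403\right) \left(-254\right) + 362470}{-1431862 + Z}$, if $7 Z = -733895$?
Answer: $- \frac{4471448399490}{3585643} \approx -1.247 \cdot 10^{6}$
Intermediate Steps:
$Z = - \frac{733895}{7}$ ($Z = \frac{1}{7} \left(-733895\right) = - \frac{733895}{7} \approx -1.0484 \cdot 10^{5}$)
$r{\left(y \right)} = 1$
$\left(r{\left(-1168 \right)} - 1247043\right) + \frac{\left(174 - 403\right) \left(-254\right) + 362470}{-1431862 + Z} = \left(1 - 1247043\right) + \frac{\left(174 - 403\right) \left(-254\right) + 362470}{-1431862 - \frac{733895}{7}} = -1247042 + \frac{\left(-229\right) \left(-254\right) + 362470}{- \frac{10756929}{7}} = -1247042 + \left(58166 + 362470\right) \left(- \frac{7}{10756929}\right) = -1247042 + 420636 \left(- \frac{7}{10756929}\right) = -1247042 - \frac{981484}{3585643} = - \frac{4471448399490}{3585643}$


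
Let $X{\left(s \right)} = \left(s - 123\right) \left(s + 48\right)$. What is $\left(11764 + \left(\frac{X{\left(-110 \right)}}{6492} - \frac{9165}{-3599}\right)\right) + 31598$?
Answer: $\frac{506625979315}{11682354} \approx 43367.0$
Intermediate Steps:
$X{\left(s \right)} = \left(-123 + s\right) \left(48 + s\right)$
$\left(11764 + \left(\frac{X{\left(-110 \right)}}{6492} - \frac{9165}{-3599}\right)\right) + 31598 = \left(11764 + \left(\frac{-5904 + \left(-110\right)^{2} - -8250}{6492} - \frac{9165}{-3599}\right)\right) + 31598 = \left(11764 + \left(\left(-5904 + 12100 + 8250\right) \frac{1}{6492} - - \frac{9165}{3599}\right)\right) + 31598 = \left(11764 + \left(14446 \cdot \frac{1}{6492} + \frac{9165}{3599}\right)\right) + 31598 = \left(11764 + \left(\frac{7223}{3246} + \frac{9165}{3599}\right)\right) + 31598 = \left(11764 + \frac{55745167}{11682354}\right) + 31598 = \frac{137486957623}{11682354} + 31598 = \frac{506625979315}{11682354}$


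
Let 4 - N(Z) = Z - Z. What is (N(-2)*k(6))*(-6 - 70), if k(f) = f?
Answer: -1824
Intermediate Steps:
N(Z) = 4 (N(Z) = 4 - (Z - Z) = 4 - 1*0 = 4 + 0 = 4)
(N(-2)*k(6))*(-6 - 70) = (4*6)*(-6 - 70) = 24*(-76) = -1824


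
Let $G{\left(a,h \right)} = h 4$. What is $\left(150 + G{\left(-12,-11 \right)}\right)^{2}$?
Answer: $11236$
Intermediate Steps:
$G{\left(a,h \right)} = 4 h$
$\left(150 + G{\left(-12,-11 \right)}\right)^{2} = \left(150 + 4 \left(-11\right)\right)^{2} = \left(150 - 44\right)^{2} = 106^{2} = 11236$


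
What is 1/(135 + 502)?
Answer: 1/637 ≈ 0.0015699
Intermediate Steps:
1/(135 + 502) = 1/637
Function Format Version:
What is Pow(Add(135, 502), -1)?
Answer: Rational(1, 637) ≈ 0.0015699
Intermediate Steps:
Pow(Add(135, 502), -1) = Pow(637, -1) = Rational(1, 637)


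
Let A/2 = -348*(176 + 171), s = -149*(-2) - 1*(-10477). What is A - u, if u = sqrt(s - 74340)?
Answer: -241512 - I*sqrt(63565) ≈ -2.4151e+5 - 252.12*I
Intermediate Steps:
s = 10775 (s = 298 + 10477 = 10775)
u = I*sqrt(63565) (u = sqrt(10775 - 74340) = sqrt(-63565) = I*sqrt(63565) ≈ 252.12*I)
A = -241512 (A = 2*(-348*(176 + 171)) = 2*(-348*347) = 2*(-120756) = -241512)
A - u = -241512 - I*sqrt(63565)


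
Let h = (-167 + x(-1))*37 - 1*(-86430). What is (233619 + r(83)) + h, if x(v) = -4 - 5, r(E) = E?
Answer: 313620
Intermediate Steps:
x(v) = -9
h = 79918 (h = (-167 - 9)*37 - 1*(-86430) = -176*37 + 86430 = -6512 + 86430 = 79918)
(233619 + r(83)) + h = (233619 + 83) + 79918 = 233702 + 79918 = 313620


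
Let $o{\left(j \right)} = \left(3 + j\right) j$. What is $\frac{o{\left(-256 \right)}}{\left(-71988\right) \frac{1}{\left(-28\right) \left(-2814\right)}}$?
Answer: $- \frac{60752384}{857} \approx -70890.0$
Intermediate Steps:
$o{\left(j \right)} = j \left(3 + j\right)$
$\frac{o{\left(-256 \right)}}{\left(-71988\right) \frac{1}{\left(-28\right) \left(-2814\right)}} = \frac{\left(-256\right) \left(3 - 256\right)}{\left(-71988\right) \frac{1}{\left(-28\right) \left(-2814\right)}} = \frac{\left(-256\right) \left(-253\right)}{\left(-71988\right) \frac{1}{78792}} = \frac{64768}{\left(-71988\right) \frac{1}{78792}} = \frac{64768}{- \frac{857}{938}} = 64768 \left(- \frac{938}{857}\right) = - \frac{60752384}{857}$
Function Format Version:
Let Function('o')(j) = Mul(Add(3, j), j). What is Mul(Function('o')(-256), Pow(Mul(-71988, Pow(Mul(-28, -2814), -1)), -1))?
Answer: Rational(-60752384, 857) ≈ -70890.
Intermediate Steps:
Function('o')(j) = Mul(j, Add(3, j))
Mul(Function('o')(-256), Pow(Mul(-71988, Pow(Mul(-28, -2814), -1)), -1)) = Mul(Mul(-256, Add(3, -256)), Pow(Mul(-71988, Pow(Mul(-28, -2814), -1)), -1)) = Mul(Mul(-256, -253), Pow(Mul(-71988, Pow(78792, -1)), -1)) = Mul(64768, Pow(Mul(-71988, Rational(1, 78792)), -1)) = Mul(64768, Pow(Rational(-857, 938), -1)) = Mul(64768, Rational(-938, 857)) = Rational(-60752384, 857)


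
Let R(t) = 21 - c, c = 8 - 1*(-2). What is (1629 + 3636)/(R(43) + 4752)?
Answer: 5265/4763 ≈ 1.1054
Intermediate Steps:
c = 10 (c = 8 + 2 = 10)
R(t) = 11 (R(t) = 21 - 1*10 = 21 - 10 = 11)
(1629 + 3636)/(R(43) + 4752) = (1629 + 3636)/(11 + 4752) = 5265/4763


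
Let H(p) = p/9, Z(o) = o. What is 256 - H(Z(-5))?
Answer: 2309/9 ≈ 256.56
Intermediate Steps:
H(p) = p/9 (H(p) = p*(⅑) = p/9)
256 - H(Z(-5)) = 256 - (-5)/9 = 256 - 1*(-5/9) = 256 + 5/9 = 2309/9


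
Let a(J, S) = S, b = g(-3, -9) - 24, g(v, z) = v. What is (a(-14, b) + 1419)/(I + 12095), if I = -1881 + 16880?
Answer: 696/13547 ≈ 0.051377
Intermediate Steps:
b = -27 (b = -3 - 24 = -27)
I = 14999
(a(-14, b) + 1419)/(I + 12095) = (-27 + 1419)/(14999 + 12095) = 1392/27094 = 1392*(1/27094) = 696/13547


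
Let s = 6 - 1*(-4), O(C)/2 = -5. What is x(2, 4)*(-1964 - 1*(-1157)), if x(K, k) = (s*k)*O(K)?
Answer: 322800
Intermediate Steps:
O(C) = -10 (O(C) = 2*(-5) = -10)
s = 10 (s = 6 + 4 = 10)
x(K, k) = -100*k (x(K, k) = (10*k)*(-10) = -100*k)
x(2, 4)*(-1964 - 1*(-1157)) = (-100*4)*(-1964 - 1*(-1157)) = -400*(-1964 + 1157) = -400*(-807) = 322800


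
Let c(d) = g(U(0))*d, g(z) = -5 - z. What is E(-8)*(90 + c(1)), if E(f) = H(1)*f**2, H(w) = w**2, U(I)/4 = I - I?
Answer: 5440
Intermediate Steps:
U(I) = 0 (U(I) = 4*(I - I) = 4*0 = 0)
c(d) = -5*d (c(d) = (-5 - 1*0)*d = (-5 + 0)*d = -5*d)
E(f) = f**2 (E(f) = 1**2*f**2 = 1*f**2 = f**2)
E(-8)*(90 + c(1)) = (-8)**2*(90 - 5*1) = 64*(90 - 5) = 64*85 = 5440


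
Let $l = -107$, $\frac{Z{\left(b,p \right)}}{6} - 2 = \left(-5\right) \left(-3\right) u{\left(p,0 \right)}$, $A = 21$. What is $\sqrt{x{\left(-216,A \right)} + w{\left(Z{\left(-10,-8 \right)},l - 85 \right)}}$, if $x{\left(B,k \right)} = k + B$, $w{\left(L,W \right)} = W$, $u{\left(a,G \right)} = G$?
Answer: $3 i \sqrt{43} \approx 19.672 i$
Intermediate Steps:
$Z{\left(b,p \right)} = 12$ ($Z{\left(b,p \right)} = 12 + 6 \left(-5\right) \left(-3\right) 0 = 12 + 6 \cdot 15 \cdot 0 = 12 + 6 \cdot 0 = 12 + 0 = 12$)
$x{\left(B,k \right)} = B + k$
$\sqrt{x{\left(-216,A \right)} + w{\left(Z{\left(-10,-8 \right)},l - 85 \right)}} = \sqrt{\left(-216 + 21\right) - 192} = \sqrt{-195 - 192} = \sqrt{-387} = 3 i \sqrt{43}$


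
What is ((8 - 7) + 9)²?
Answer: 100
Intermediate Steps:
((8 - 7) + 9)² = (1 + 9)² = 10² = 100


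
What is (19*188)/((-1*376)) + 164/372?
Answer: -1685/186 ≈ -9.0591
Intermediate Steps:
(19*188)/((-1*376)) + 164/372 = 3572/(-376) + 164*(1/372) = 3572*(-1/376) + 41/93 = -19/2 + 41/93 = -1685/186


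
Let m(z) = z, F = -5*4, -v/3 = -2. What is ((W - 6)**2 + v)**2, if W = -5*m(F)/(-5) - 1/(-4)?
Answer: 114597025/256 ≈ 4.4764e+5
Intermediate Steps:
v = 6 (v = -3*(-2) = 6)
F = -20
W = -79/4 (W = -5*(-20)/(-5) - 1/(-4) = 100*(-1/5) - 1*(-1/4) = -20 + 1/4 = -79/4 ≈ -19.750)
((W - 6)**2 + v)**2 = ((-79/4 - 6)**2 + 6)**2 = ((-103/4)**2 + 6)**2 = (10609/16 + 6)**2 = (10705/16)**2 = 114597025/256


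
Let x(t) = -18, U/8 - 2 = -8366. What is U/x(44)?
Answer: 11152/3 ≈ 3717.3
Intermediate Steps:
U = -66912 (U = 16 + 8*(-8366) = 16 - 66928 = -66912)
U/x(44) = -66912/(-18) = -66912*(-1/18) = 11152/3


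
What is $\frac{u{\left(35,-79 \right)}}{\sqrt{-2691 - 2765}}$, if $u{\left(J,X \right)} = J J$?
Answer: $- \frac{1225 i \sqrt{341}}{1364} \approx - 16.584 i$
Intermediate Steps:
$u{\left(J,X \right)} = J^{2}$
$\frac{u{\left(35,-79 \right)}}{\sqrt{-2691 - 2765}} = \frac{35^{2}}{\sqrt{-2691 - 2765}} = \frac{1225}{\sqrt{-5456}} = \frac{1225}{4 i \sqrt{341}} = 1225 \left(- \frac{i \sqrt{341}}{1364}\right) = - \frac{1225 i \sqrt{341}}{1364}$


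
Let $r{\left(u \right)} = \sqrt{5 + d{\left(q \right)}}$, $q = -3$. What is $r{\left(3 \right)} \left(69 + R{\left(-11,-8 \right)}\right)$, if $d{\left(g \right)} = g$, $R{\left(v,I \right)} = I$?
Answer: $61 \sqrt{2} \approx 86.267$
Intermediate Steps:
$r{\left(u \right)} = \sqrt{2}$ ($r{\left(u \right)} = \sqrt{5 - 3} = \sqrt{2}$)
$r{\left(3 \right)} \left(69 + R{\left(-11,-8 \right)}\right) = \sqrt{2} \left(69 - 8\right) = \sqrt{2} \cdot 61 = 61 \sqrt{2}$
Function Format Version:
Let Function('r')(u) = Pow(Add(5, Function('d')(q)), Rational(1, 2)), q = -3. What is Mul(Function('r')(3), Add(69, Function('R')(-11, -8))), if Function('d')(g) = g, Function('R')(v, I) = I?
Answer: Mul(61, Pow(2, Rational(1, 2))) ≈ 86.267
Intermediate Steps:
Function('r')(u) = Pow(2, Rational(1, 2)) (Function('r')(u) = Pow(Add(5, -3), Rational(1, 2)) = Pow(2, Rational(1, 2)))
Mul(Function('r')(3), Add(69, Function('R')(-11, -8))) = Mul(Pow(2, Rational(1, 2)), Add(69, -8)) = Mul(Pow(2, Rational(1, 2)), 61) = Mul(61, Pow(2, Rational(1, 2)))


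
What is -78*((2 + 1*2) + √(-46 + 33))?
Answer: -312 - 78*I*√13 ≈ -312.0 - 281.23*I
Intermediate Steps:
-78*((2 + 1*2) + √(-46 + 33)) = -78*((2 + 2) + √(-13)) = -78*(4 + I*√13) = -312 - 78*I*√13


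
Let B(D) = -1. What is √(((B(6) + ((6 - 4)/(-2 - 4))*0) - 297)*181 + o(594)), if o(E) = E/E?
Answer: 3*I*√5993 ≈ 232.24*I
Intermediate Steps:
o(E) = 1
√(((B(6) + ((6 - 4)/(-2 - 4))*0) - 297)*181 + o(594)) = √(((-1 + ((6 - 4)/(-2 - 4))*0) - 297)*181 + 1) = √(((-1 + (2/(-6))*0) - 297)*181 + 1) = √(((-1 + (2*(-⅙))*0) - 297)*181 + 1) = √(((-1 - ⅓*0) - 297)*181 + 1) = √(((-1 + 0) - 297)*181 + 1) = √((-1 - 297)*181 + 1) = √(-298*181 + 1) = √(-53938 + 1) = √(-53937) = 3*I*√5993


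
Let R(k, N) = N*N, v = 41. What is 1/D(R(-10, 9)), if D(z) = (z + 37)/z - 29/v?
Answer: 3321/2489 ≈ 1.3343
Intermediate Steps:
R(k, N) = N²
D(z) = -29/41 + (37 + z)/z (D(z) = (z + 37)/z - 29/41 = (37 + z)/z - 29*1/41 = (37 + z)/z - 29/41 = -29/41 + (37 + z)/z)
1/D(R(-10, 9)) = 1/(12/41 + 37/(9²)) = 1/(12/41 + 37/81) = 1/(2489/3321) = 3321/2489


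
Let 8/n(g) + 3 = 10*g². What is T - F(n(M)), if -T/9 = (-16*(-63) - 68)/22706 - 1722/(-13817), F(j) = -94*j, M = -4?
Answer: 1979562464/600675877 ≈ 3.2956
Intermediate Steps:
n(g) = 8/(-3 + 10*g²)
T = -5716944/3825961 (T = -9*((-16*(-63) - 68)/22706 - 1722/(-13817)) = -9*((1008 - 68)*(1/22706) - 1722*(-1/13817)) = -9*(940*(1/22706) + 42/337) = -9*(470/11353 + 42/337) = -9*635216/3825961 = -5716944/3825961 ≈ -1.4943)
T - F(n(M)) = -5716944/3825961 - (-94)*8/(-3 + 10*(-4)²) = -5716944/3825961 - (-94)*8/(-3 + 10*16) = -5716944/3825961 - (-94)*8/(-3 + 160) = -5716944/3825961 - (-94)*8/157 = -5716944/3825961 - 1*(-752/157) = -5716944/3825961 + 752/157 = 1979562464/600675877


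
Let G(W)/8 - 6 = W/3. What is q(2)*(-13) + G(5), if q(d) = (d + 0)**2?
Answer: 28/3 ≈ 9.3333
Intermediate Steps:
G(W) = 48 + 8*W/3 (G(W) = 48 + 8*(W/3) = 48 + 8*W/3)
q(d) = d**2
q(2)*(-13) + G(5) = 2**2*(-13) + (48 + (8/3)*5) = 4*(-13) + (48 + 40/3) = -52 + 184/3 = 28/3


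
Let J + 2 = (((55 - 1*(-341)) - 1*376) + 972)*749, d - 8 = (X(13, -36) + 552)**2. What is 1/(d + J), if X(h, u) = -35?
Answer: 1/1010303 ≈ 9.8980e-7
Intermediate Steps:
d = 267297 (d = 8 + (-35 + 552)**2 = 8 + 517**2 = 8 + 267289 = 267297)
J = 743006 (J = -2 + (((55 - 1*(-341)) - 1*376) + 972)*749 = -2 + (((55 + 341) - 376) + 972)*749 = -2 + ((396 - 376) + 972)*749 = -2 + (20 + 972)*749 = -2 + 992*749 = -2 + 743008 = 743006)
1/(d + J) = 1/(267297 + 743006) = 1/1010303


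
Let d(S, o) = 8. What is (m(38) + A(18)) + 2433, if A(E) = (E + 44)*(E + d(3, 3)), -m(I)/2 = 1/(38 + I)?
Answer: 153709/38 ≈ 4045.0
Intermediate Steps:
m(I) = -2/(38 + I)
A(E) = (8 + E)*(44 + E) (A(E) = (E + 44)*(E + 8) = (44 + E)*(8 + E) = (8 + E)*(44 + E))
(m(38) + A(18)) + 2433 = (-2/(38 + 38) + (352 + 18² + 52*18)) + 2433 = (-2/76 + (352 + 324 + 936)) + 2433 = (-2*1/76 + 1612) + 2433 = (-1/38 + 1612) + 2433 = 61255/38 + 2433 = 153709/38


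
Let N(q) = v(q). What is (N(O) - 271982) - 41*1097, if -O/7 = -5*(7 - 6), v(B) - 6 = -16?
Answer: -316969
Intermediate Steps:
v(B) = -10 (v(B) = 6 - 16 = -10)
O = 35 (O = -(-35)*(7 - 6) = -(-35) = -7*(-5) = 35)
N(q) = -10
(N(O) - 271982) - 41*1097 = (-10 - 271982) - 41*1097 = -271992 - 44977 = -316969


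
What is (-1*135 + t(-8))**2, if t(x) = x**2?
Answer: 5041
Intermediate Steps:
(-1*135 + t(-8))**2 = (-1*135 + (-8)**2)**2 = (-135 + 64)**2 = (-71)**2 = 5041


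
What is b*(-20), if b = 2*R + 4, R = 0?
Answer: -80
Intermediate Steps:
b = 4 (b = 2*0 + 4 = 0 + 4 = 4)
b*(-20) = 4*(-20) = -80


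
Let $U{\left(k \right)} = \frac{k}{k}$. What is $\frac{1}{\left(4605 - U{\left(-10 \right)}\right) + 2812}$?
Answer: $\frac{1}{7416} \approx 0.00013484$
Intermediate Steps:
$U{\left(k \right)} = 1$
$\frac{1}{\left(4605 - U{\left(-10 \right)}\right) + 2812} = \frac{1}{\left(4605 - 1\right) + 2812} = \frac{1}{4604 + 2812} = \frac{1}{7416}$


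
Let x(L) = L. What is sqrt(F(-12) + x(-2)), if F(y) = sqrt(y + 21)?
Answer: 1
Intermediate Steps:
F(y) = sqrt(21 + y)
sqrt(F(-12) + x(-2)) = sqrt(sqrt(21 - 12) - 2) = sqrt(sqrt(9) - 2) = sqrt(3 - 2) = sqrt(1) = 1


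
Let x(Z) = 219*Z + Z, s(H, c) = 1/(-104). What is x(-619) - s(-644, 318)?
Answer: -14162719/104 ≈ -1.3618e+5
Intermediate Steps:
s(H, c) = -1/104
x(Z) = 220*Z
x(-619) - s(-644, 318) = 220*(-619) - 1*(-1/104) = -136180 + 1/104 = -14162719/104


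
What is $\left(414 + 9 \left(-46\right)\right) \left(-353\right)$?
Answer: $0$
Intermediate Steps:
$\left(414 + 9 \left(-46\right)\right) \left(-353\right) = \left(414 - 414\right) \left(-353\right) = 0 \left(-353\right) = 0$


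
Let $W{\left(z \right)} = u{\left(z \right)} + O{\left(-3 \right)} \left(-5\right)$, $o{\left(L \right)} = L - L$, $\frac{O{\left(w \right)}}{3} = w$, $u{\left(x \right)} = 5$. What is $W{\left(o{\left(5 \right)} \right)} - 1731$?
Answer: $-1681$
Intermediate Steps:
$O{\left(w \right)} = 3 w$
$o{\left(L \right)} = 0$
$W{\left(z \right)} = 50$ ($W{\left(z \right)} = 5 + 3 \left(-3\right) \left(-5\right) = 5 - -45 = 5 + 45 = 50$)
$W{\left(o{\left(5 \right)} \right)} - 1731 = 50 - 1731 = -1681$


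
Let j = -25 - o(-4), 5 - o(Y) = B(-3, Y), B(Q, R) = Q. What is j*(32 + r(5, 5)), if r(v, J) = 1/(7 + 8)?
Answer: -5291/5 ≈ -1058.2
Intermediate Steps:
r(v, J) = 1/15
o(Y) = 8 (o(Y) = 5 - 1*(-3) = 5 + 3 = 8)
j = -33 (j = -25 - 1*8 = -25 - 8 = -33)
j*(32 + r(5, 5)) = -33*(32 + 1/15) = -33*481/15 = -5291/5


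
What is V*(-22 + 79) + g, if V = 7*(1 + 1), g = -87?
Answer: 711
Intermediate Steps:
V = 14 (V = 7*2 = 14)
V*(-22 + 79) + g = 14*(-22 + 79) - 87 = 14*57 - 87 = 798 - 87 = 711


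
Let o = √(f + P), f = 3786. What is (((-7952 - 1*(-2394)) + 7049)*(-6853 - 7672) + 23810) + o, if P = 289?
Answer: -21632965 + 5*√163 ≈ -2.1633e+7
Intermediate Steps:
o = 5*√163 (o = √(3786 + 289) = √4075 = 5*√163 ≈ 63.836)
(((-7952 - 1*(-2394)) + 7049)*(-6853 - 7672) + 23810) + o = (((-7952 - 1*(-2394)) + 7049)*(-6853 - 7672) + 23810) + 5*√163 = (((-7952 + 2394) + 7049)*(-14525) + 23810) + 5*√163 = ((-5558 + 7049)*(-14525) + 23810) + 5*√163 = (1491*(-14525) + 23810) + 5*√163 = (-21656775 + 23810) + 5*√163 = -21632965 + 5*√163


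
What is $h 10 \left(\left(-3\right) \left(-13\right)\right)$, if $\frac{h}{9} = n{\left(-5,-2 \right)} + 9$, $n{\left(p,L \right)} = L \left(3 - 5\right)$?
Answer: $45630$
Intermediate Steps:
$n{\left(p,L \right)} = - 2 L$ ($n{\left(p,L \right)} = L \left(-2\right) = - 2 L$)
$h = 117$ ($h = 9 \left(\left(-2\right) \left(-2\right) + 9\right) = 9 \left(4 + 9\right) = 9 \cdot 13 = 117$)
$h 10 \left(\left(-3\right) \left(-13\right)\right) = 117 \cdot 10 \left(\left(-3\right) \left(-13\right)\right) = 1170 \cdot 39 = 45630$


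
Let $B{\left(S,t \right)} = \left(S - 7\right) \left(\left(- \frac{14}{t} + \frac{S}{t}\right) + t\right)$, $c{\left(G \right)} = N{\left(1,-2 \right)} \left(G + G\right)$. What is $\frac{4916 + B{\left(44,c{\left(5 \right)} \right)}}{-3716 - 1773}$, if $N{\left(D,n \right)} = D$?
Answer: $- \frac{5397}{5489} \approx -0.98324$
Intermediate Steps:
$c{\left(G \right)} = 2 G$ ($c{\left(G \right)} = 1 \left(G + G\right) = 1 \cdot 2 G = 2 G$)
$B{\left(S,t \right)} = \left(-7 + S\right) \left(t - \frac{14}{t} + \frac{S}{t}\right)$
$\frac{4916 + B{\left(44,c{\left(5 \right)} \right)}}{-3716 - 1773} = \frac{4916 + \frac{98 + 44^{2} - 924 + \left(2 \cdot 5\right)^{2} \left(-7 + 44\right)}{2 \cdot 5}}{-3716 - 1773} = \frac{4916 + \frac{98 + 1936 - 924 + 10^{2} \cdot 37}{10}}{-5489} = \left(4916 + \frac{98 + 1936 - 924 + 100 \cdot 37}{10}\right) \left(- \frac{1}{5489}\right) = \left(4916 + \frac{98 + 1936 - 924 + 3700}{10}\right) \left(- \frac{1}{5489}\right) = \left(4916 + \frac{1}{10} \cdot 4810\right) \left(- \frac{1}{5489}\right) = \left(4916 + 481\right) \left(- \frac{1}{5489}\right) = 5397 \left(- \frac{1}{5489}\right) = - \frac{5397}{5489}$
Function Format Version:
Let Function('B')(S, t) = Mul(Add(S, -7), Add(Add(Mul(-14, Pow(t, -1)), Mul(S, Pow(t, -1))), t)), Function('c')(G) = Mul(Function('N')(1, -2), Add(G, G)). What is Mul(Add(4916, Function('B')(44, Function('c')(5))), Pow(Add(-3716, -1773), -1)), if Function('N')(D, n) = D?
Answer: Rational(-5397, 5489) ≈ -0.98324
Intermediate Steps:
Function('c')(G) = Mul(2, G) (Function('c')(G) = Mul(1, Add(G, G)) = Mul(1, Mul(2, G)) = Mul(2, G))
Function('B')(S, t) = Mul(Add(-7, S), Add(t, Mul(-14, Pow(t, -1)), Mul(S, Pow(t, -1))))
Mul(Add(4916, Function('B')(44, Function('c')(5))), Pow(Add(-3716, -1773), -1)) = Mul(Add(4916, Mul(Pow(Mul(2, 5), -1), Add(98, Pow(44, 2), Mul(-21, 44), Mul(Pow(Mul(2, 5), 2), Add(-7, 44))))), Pow(Add(-3716, -1773), -1)) = Mul(Add(4916, Mul(Pow(10, -1), Add(98, 1936, -924, Mul(Pow(10, 2), 37)))), Pow(-5489, -1)) = Mul(Add(4916, Mul(Rational(1, 10), Add(98, 1936, -924, Mul(100, 37)))), Rational(-1, 5489)) = Mul(Add(4916, Mul(Rational(1, 10), Add(98, 1936, -924, 3700))), Rational(-1, 5489)) = Mul(Add(4916, Mul(Rational(1, 10), 4810)), Rational(-1, 5489)) = Mul(Add(4916, 481), Rational(-1, 5489)) = Mul(5397, Rational(-1, 5489)) = Rational(-5397, 5489)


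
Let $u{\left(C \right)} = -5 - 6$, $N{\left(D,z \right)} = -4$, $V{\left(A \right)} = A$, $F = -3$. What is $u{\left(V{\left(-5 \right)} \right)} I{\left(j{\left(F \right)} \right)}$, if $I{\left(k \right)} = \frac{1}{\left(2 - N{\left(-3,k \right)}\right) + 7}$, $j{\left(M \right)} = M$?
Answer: $- \frac{11}{13} \approx -0.84615$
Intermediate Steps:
$u{\left(C \right)} = -11$ ($u{\left(C \right)} = -5 - 6 = -11$)
$I{\left(k \right)} = \frac{1}{13}$ ($I{\left(k \right)} = \frac{1}{\left(2 - -4\right) + 7} = \frac{1}{\left(2 + 4\right) + 7} = \frac{1}{6 + 7} = \frac{1}{13}$)
$u{\left(V{\left(-5 \right)} \right)} I{\left(j{\left(F \right)} \right)} = \left(-11\right) \frac{1}{13} = - \frac{11}{13}$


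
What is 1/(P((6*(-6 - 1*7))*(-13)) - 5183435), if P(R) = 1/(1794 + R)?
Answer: -2808/14555085479 ≈ -1.9292e-7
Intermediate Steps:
1/(P((6*(-6 - 1*7))*(-13)) - 5183435) = 1/(1/(1794 + (6*(-6 - 1*7))*(-13)) - 5183435) = 1/(1/(1794 + (6*(-6 - 7))*(-13)) - 5183435) = 1/(1/(1794 + (6*(-13))*(-13)) - 5183435) = 1/(1/(1794 - 78*(-13)) - 5183435) = 1/(1/(1794 + 1014) - 5183435) = 1/(1/2808 - 5183435) = 1/(-14555085479/2808) = -2808/14555085479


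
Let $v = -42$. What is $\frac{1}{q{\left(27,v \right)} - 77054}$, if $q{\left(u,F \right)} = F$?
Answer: $- \frac{1}{77096} \approx -1.2971 \cdot 10^{-5}$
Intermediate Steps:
$\frac{1}{q{\left(27,v \right)} - 77054} = \frac{1}{-42 - 77054} = \frac{1}{-77096} = - \frac{1}{77096}$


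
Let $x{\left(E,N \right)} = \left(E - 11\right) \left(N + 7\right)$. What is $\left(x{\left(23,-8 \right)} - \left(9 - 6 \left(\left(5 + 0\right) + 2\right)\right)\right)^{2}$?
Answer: $441$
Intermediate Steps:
$x{\left(E,N \right)} = \left(-11 + E\right) \left(7 + N\right)$
$\left(x{\left(23,-8 \right)} - \left(9 - 6 \left(\left(5 + 0\right) + 2\right)\right)\right)^{2} = \left(\left(-77 - -88 + 7 \cdot 23 + 23 \left(-8\right)\right) - \left(9 - 6 \left(\left(5 + 0\right) + 2\right)\right)\right)^{2} = \left(\left(-77 + 88 + 161 - 184\right) - \left(9 - 6 \left(5 + 2\right)\right)\right)^{2} = \left(-12 + \left(6 \cdot 7 - 9\right)\right)^{2} = \left(-12 + \left(42 - 9\right)\right)^{2} = \left(-12 + 33\right)^{2} = 21^{2} = 441$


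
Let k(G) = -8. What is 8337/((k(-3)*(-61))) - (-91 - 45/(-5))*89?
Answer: 3569761/488 ≈ 7315.1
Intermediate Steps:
8337/((k(-3)*(-61))) - (-91 - 45/(-5))*89 = 8337/((-8*(-61))) - (-91 - 45/(-5))*89 = 8337/488 - (-91 - 45*(-⅕))*89 = 8337*(1/488) - (-91 + 9)*89 = 8337/488 - (-82)*89 = 8337/488 - 1*(-7298) = 8337/488 + 7298 = 3569761/488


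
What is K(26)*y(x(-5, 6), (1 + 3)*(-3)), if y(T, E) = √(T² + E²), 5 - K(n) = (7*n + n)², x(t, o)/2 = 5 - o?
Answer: -86518*√37 ≈ -5.2627e+5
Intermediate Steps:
x(t, o) = 10 - 2*o (x(t, o) = 2*(5 - o) = 10 - 2*o)
K(n) = 5 - 64*n² (K(n) = 5 - (7*n + n)² = 5 - (8*n)² = 5 - 64*n²)
y(T, E) = √(E² + T²)
K(26)*y(x(-5, 6), (1 + 3)*(-3)) = (5 - 64*26²)*√(((1 + 3)*(-3))² + (10 - 2*6)²) = (5 - 64*676)*√((4*(-3))² + (10 - 12)²) = (5 - 43264)*√((-12)² + (-2)²) = -43259*√(144 + 4) = -86518*√37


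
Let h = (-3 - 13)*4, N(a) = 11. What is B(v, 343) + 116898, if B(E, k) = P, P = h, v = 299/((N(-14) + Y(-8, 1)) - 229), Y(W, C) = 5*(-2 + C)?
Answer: 116834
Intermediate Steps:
Y(W, C) = -10 + 5*C
h = -64 (h = -16*4 = -64)
v = -299/223 (v = 299/((11 + (-10 + 5*1)) - 229) = 299/((11 + (-10 + 5)) - 229) = 299/((11 - 5) - 229) = 299/(6 - 229) = 299/(-223) = 299*(-1/223) = -299/223 ≈ -1.3408)
P = -64
B(E, k) = -64
B(v, 343) + 116898 = -64 + 116898 = 116834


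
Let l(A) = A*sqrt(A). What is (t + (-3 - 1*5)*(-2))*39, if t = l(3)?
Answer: 624 + 117*sqrt(3) ≈ 826.65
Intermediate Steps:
l(A) = A**(3/2)
t = 3*sqrt(3) (t = 3**(3/2) = 3*sqrt(3) ≈ 5.1962)
(t + (-3 - 1*5)*(-2))*39 = (3*sqrt(3) + (-3 - 1*5)*(-2))*39 = (3*sqrt(3) + (-3 - 5)*(-2))*39 = (3*sqrt(3) - 8*(-2))*39 = (3*sqrt(3) + 16)*39 = (16 + 3*sqrt(3))*39 = 624 + 117*sqrt(3)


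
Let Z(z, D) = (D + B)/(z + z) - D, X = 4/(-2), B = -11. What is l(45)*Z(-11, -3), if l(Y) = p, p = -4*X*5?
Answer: 1600/11 ≈ 145.45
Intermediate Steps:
X = -2 (X = 4*(-½) = -2)
Z(z, D) = -D + (-11 + D)/(2*z) (Z(z, D) = (D - 11)/(z + z) - D = (-11 + D)/((2*z)) - D = (-11 + D)*(1/(2*z)) - D = (-11 + D)/(2*z) - D = -D + (-11 + D)/(2*z))
p = 40 (p = -4*(-2)*5 = 8*5 = 40)
l(Y) = 40
l(45)*Z(-11, -3) = 40*((½)*(-11 - 3 - 2*(-3)*(-11))/(-11)) = 40*((½)*(-1/11)*(-11 - 3 - 66)) = 40*((½)*(-1/11)*(-80)) = 40*(40/11) = 1600/11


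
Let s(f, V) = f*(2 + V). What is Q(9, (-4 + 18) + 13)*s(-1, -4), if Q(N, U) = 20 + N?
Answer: 58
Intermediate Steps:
Q(9, (-4 + 18) + 13)*s(-1, -4) = (20 + 9)*(-(2 - 4)) = 29*(-1*(-2)) = 29*2 = 58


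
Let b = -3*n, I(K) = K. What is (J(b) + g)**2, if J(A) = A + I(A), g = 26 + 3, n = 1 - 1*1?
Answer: 841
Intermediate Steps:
n = 0 (n = 1 - 1 = 0)
g = 29
b = 0 (b = -3*0 = 0)
J(A) = 2*A (J(A) = A + A = 2*A)
(J(b) + g)**2 = (2*0 + 29)**2 = (0 + 29)**2 = 29**2 = 841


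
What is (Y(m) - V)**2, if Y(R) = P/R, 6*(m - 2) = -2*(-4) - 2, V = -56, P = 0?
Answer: 3136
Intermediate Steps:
m = 3 (m = 2 + (-2*(-4) - 2)/6 = 2 + (8 - 2)/6 = 2 + (1/6)*6 = 2 + 1 = 3)
Y(R) = 0 (Y(R) = 0/R = 0)
(Y(m) - V)**2 = (0 - 1*(-56))**2 = (0 + 56)**2 = 56**2 = 3136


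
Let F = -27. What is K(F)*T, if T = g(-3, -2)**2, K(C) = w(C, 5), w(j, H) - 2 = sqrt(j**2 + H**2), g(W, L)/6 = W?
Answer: 648 + 324*sqrt(754) ≈ 9544.7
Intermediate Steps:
g(W, L) = 6*W
w(j, H) = 2 + sqrt(H**2 + j**2) (w(j, H) = 2 + sqrt(j**2 + H**2) = 2 + sqrt(H**2 + j**2))
K(C) = 2 + sqrt(25 + C**2) (K(C) = 2 + sqrt(5**2 + C**2) = 2 + sqrt(25 + C**2))
T = 324 (T = (6*(-3))**2 = (-18)**2 = 324)
K(F)*T = (2 + sqrt(25 + (-27)**2))*324 = (2 + sqrt(25 + 729))*324 = (2 + sqrt(754))*324 = 648 + 324*sqrt(754)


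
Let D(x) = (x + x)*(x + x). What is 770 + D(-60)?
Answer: 15170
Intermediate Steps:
D(x) = 4*x**2 (D(x) = (2*x)*(2*x) = 4*x**2)
770 + D(-60) = 770 + 4*(-60)**2 = 770 + 4*3600 = 770 + 14400 = 15170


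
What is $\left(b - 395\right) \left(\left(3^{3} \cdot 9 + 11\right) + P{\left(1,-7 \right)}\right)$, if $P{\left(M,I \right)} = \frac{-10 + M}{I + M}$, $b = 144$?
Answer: $- \frac{128261}{2} \approx -64131.0$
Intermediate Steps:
$P{\left(M,I \right)} = \frac{-10 + M}{I + M}$
$\left(b - 395\right) \left(\left(3^{3} \cdot 9 + 11\right) + P{\left(1,-7 \right)}\right) = \left(144 - 395\right) \left(\left(3^{3} \cdot 9 + 11\right) + \frac{-10 + 1}{-7 + 1}\right) = - 251 \left(\left(27 \cdot 9 + 11\right) + \frac{1}{-6} \left(-9\right)\right) = - 251 \left(\left(243 + 11\right) - - \frac{3}{2}\right) = - 251 \left(254 + \frac{3}{2}\right) = \left(-251\right) \frac{511}{2} = - \frac{128261}{2}$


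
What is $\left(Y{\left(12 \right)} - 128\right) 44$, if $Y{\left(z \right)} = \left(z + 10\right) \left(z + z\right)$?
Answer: $17600$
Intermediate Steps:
$Y{\left(z \right)} = 2 z \left(10 + z\right)$ ($Y{\left(z \right)} = \left(10 + z\right) 2 z = 2 z \left(10 + z\right)$)
$\left(Y{\left(12 \right)} - 128\right) 44 = \left(2 \cdot 12 \left(10 + 12\right) - 128\right) 44 = \left(2 \cdot 12 \cdot 22 - 128\right) 44 = \left(528 - 128\right) 44 = 400 \cdot 44 = 17600$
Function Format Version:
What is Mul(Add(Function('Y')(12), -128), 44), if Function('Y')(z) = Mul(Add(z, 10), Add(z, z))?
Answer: 17600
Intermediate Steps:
Function('Y')(z) = Mul(2, z, Add(10, z)) (Function('Y')(z) = Mul(Add(10, z), Mul(2, z)) = Mul(2, z, Add(10, z)))
Mul(Add(Function('Y')(12), -128), 44) = Mul(Add(Mul(2, 12, Add(10, 12)), -128), 44) = Mul(Add(Mul(2, 12, 22), -128), 44) = Mul(Add(528, -128), 44) = Mul(400, 44) = 17600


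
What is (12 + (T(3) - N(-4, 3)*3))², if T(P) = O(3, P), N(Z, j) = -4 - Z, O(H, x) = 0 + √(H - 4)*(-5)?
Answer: 119 - 120*I ≈ 119.0 - 120.0*I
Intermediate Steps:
O(H, x) = -5*√(-4 + H) (O(H, x) = 0 + √(-4 + H)*(-5) = 0 - 5*√(-4 + H) = -5*√(-4 + H))
T(P) = -5*I (T(P) = -5*√(-4 + 3) = -5*I)
(12 + (T(3) - N(-4, 3)*3))² = (12 + (-5*I - (-4 - 1*(-4))*3))² = (12 + (-5*I - (-4 + 4)*3))² = (12 + (-5*I - 1*0*3))² = (12 + (-5*I + 0*3))² = (12 + (-5*I + 0))² = (12 - 5*I)²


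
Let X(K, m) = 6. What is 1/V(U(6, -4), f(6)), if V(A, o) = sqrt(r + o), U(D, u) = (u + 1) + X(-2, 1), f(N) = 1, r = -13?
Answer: -I*sqrt(3)/6 ≈ -0.28868*I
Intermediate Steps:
U(D, u) = 7 + u (U(D, u) = (u + 1) + 6 = (1 + u) + 6 = 7 + u)
V(A, o) = sqrt(-13 + o)
1/V(U(6, -4), f(6)) = 1/(sqrt(-13 + 1)) = 1/(sqrt(-12)) = 1/(2*I*sqrt(3)) = -I*sqrt(3)/6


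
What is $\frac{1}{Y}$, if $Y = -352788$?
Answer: $- \frac{1}{352788} \approx -2.8346 \cdot 10^{-6}$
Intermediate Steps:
$\frac{1}{Y} = \frac{1}{-352788} = - \frac{1}{352788}$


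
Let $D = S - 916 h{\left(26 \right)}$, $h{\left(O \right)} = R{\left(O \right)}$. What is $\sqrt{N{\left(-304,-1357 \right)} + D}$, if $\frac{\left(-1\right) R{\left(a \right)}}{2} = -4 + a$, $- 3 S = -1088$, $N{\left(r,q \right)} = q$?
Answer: $\frac{\sqrt{353787}}{3} \approx 198.27$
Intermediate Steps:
$S = \frac{1088}{3}$ ($S = \left(- \frac{1}{3}\right) \left(-1088\right) = \frac{1088}{3} \approx 362.67$)
$R{\left(a \right)} = 8 - 2 a$ ($R{\left(a \right)} = - 2 \left(-4 + a\right) = 8 - 2 a$)
$h{\left(O \right)} = 8 - 2 O$
$D = \frac{122000}{3}$ ($D = \frac{1088}{3} - 916 \left(8 - 52\right) = \frac{1088}{3} - -40304 = \frac{1088}{3} + 40304 = \frac{122000}{3} \approx 40667.0$)
$\sqrt{N{\left(-304,-1357 \right)} + D} = \sqrt{-1357 + \frac{122000}{3}} = \sqrt{\frac{117929}{3}} = \frac{\sqrt{353787}}{3}$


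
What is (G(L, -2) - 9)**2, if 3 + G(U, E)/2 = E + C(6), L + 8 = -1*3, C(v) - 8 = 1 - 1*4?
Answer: 81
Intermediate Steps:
C(v) = 5 (C(v) = 8 + (1 - 1*4) = 8 + (1 - 4) = 8 - 3 = 5)
L = -11 (L = -8 - 1*3 = -8 - 3 = -11)
G(U, E) = 4 + 2*E (G(U, E) = -6 + 2*(E + 5) = -6 + 2*(5 + E) = -6 + (10 + 2*E) = 4 + 2*E)
(G(L, -2) - 9)**2 = ((4 + 2*(-2)) - 9)**2 = ((4 - 4) - 9)**2 = (0 - 9)**2 = (-9)**2 = 81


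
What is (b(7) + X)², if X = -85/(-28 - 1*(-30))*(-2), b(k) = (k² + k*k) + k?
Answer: 36100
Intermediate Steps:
b(k) = k + 2*k² (b(k) = (k² + k²) + k = 2*k² + k = k + 2*k²)
X = 85 (X = -85/(-28 + 30)*(-2) = -85/2*(-2) = 85)
(b(7) + X)² = (7*(1 + 2*7) + 85)² = (7*(1 + 14) + 85)² = (7*15 + 85)² = (105 + 85)² = 190² = 36100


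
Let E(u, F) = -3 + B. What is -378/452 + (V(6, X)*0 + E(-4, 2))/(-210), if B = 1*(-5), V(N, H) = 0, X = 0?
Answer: -18941/23730 ≈ -0.79819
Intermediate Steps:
B = -5
E(u, F) = -8 (E(u, F) = -3 - 5 = -8)
-378/452 + (V(6, X)*0 + E(-4, 2))/(-210) = -378/452 + (0*0 - 8)/(-210) = -378*1/452 + (0 - 8)*(-1/210) = -189/226 - 8*(-1/210) = -189/226 + 4/105 = -18941/23730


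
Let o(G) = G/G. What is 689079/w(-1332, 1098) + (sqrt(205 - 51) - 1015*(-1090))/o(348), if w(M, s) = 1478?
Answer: 1635874379/1478 + sqrt(154) ≈ 1.1068e+6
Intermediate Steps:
o(G) = 1
689079/w(-1332, 1098) + (sqrt(205 - 51) - 1015*(-1090))/o(348) = 689079/1478 + (sqrt(205 - 51) - 1015*(-1090))/1 = 689079*(1/1478) + (sqrt(154) + 1106350)*1 = 689079/1478 + (1106350 + sqrt(154))*1 = 689079/1478 + (1106350 + sqrt(154)) = 1635874379/1478 + sqrt(154)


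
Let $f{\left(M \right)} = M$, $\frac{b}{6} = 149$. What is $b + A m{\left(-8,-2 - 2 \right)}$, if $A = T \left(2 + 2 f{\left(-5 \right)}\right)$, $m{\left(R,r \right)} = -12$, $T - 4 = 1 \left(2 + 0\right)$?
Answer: $1470$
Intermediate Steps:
$b = 894$ ($b = 6 \cdot 149 = 894$)
$T = 6$ ($T = 4 + 1 \left(2 + 0\right) = 4 + 1 \cdot 2 = 4 + 2 = 6$)
$A = -48$ ($A = 6 \left(2 + 2 \left(-5\right)\right) = 6 \left(2 - 10\right) = 6 \left(-8\right) = -48$)
$b + A m{\left(-8,-2 - 2 \right)} = 894 - -576 = 894 + 576 = 1470$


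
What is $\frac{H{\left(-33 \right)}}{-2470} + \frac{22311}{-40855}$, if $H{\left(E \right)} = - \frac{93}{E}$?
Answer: $- \frac{24298255}{44401214} \approx -0.54724$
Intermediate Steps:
$\frac{H{\left(-33 \right)}}{-2470} + \frac{22311}{-40855} = \frac{\left(-93\right) \frac{1}{-33}}{-2470} + \frac{22311}{-40855} = \left(-93\right) \left(- \frac{1}{33}\right) \left(- \frac{1}{2470}\right) + 22311 \left(- \frac{1}{40855}\right) = \frac{31}{11} \left(- \frac{1}{2470}\right) - \frac{22311}{40855} = - \frac{31}{27170} - \frac{22311}{40855} = - \frac{24298255}{44401214}$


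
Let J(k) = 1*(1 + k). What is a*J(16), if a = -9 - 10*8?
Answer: -1513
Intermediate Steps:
J(k) = 1 + k
a = -89 (a = -9 - 80 = -89)
a*J(16) = -89*(1 + 16) = -89*17 = -1513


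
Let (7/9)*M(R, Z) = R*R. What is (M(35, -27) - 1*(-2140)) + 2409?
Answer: 6124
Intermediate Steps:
M(R, Z) = 9*R²/7 (M(R, Z) = 9*(R*R)/7 = 9*R²/7)
(M(35, -27) - 1*(-2140)) + 2409 = ((9/7)*35² - 1*(-2140)) + 2409 = ((9/7)*1225 + 2140) + 2409 = (1575 + 2140) + 2409 = 3715 + 2409 = 6124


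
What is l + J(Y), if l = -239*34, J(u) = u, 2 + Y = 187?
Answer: -7941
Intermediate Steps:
Y = 185 (Y = -2 + 187 = 185)
l = -8126
l + J(Y) = -8126 + 185 = -7941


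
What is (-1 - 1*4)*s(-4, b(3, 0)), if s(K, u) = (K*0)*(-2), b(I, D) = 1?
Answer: 0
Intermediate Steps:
s(K, u) = 0 (s(K, u) = 0*(-2) = 0)
(-1 - 1*4)*s(-4, b(3, 0)) = (-1 - 1*4)*0 = (-1 - 4)*0 = -5*0 = 0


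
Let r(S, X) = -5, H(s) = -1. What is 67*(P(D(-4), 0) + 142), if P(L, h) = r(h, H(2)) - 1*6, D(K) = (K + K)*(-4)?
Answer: 8777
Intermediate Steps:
D(K) = -8*K (D(K) = (2*K)*(-4) = -8*K)
P(L, h) = -11 (P(L, h) = -5 - 1*6 = -5 - 6 = -11)
67*(P(D(-4), 0) + 142) = 67*(-11 + 142) = 67*131 = 8777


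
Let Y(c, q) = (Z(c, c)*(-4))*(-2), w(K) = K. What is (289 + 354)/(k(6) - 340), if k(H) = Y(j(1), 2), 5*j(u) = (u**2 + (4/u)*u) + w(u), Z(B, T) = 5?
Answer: -643/300 ≈ -2.1433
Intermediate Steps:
j(u) = 4/5 + u/5 + u**2/5 (j(u) = ((u**2 + (4/u)*u) + u)/5 = ((u**2 + 4) + u)/5 = ((4 + u**2) + u)/5 = (4 + u + u**2)/5 = 4/5 + u/5 + u**2/5)
Y(c, q) = 40 (Y(c, q) = (5*(-4))*(-2) = -20*(-2) = 40)
k(H) = 40
(289 + 354)/(k(6) - 340) = (289 + 354)/(40 - 340) = 643/(-300) = 643*(-1/300) = -643/300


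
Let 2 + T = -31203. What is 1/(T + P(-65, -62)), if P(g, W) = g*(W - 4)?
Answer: -1/26915 ≈ -3.7154e-5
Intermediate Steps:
T = -31205 (T = -2 - 31203 = -31205)
P(g, W) = g*(-4 + W)
1/(T + P(-65, -62)) = 1/(-31205 - 65*(-4 - 62)) = 1/(-31205 - 65*(-66)) = 1/(-31205 + 4290) = 1/(-26915) = -1/26915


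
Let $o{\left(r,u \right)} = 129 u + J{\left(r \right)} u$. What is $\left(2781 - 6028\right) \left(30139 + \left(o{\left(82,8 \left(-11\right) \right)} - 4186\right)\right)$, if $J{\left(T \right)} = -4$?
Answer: $-48552391$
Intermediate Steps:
$o{\left(r,u \right)} = 125 u$ ($o{\left(r,u \right)} = 129 u - 4 u = 125 u$)
$\left(2781 - 6028\right) \left(30139 + \left(o{\left(82,8 \left(-11\right) \right)} - 4186\right)\right) = \left(2781 - 6028\right) \left(30139 + \left(125 \cdot 8 \left(-11\right) - 4186\right)\right) = - 3247 \left(30139 + \left(125 \left(-88\right) - 4186\right)\right) = - 3247 \left(30139 - 15186\right) = \left(-3247\right) 14953 = -48552391$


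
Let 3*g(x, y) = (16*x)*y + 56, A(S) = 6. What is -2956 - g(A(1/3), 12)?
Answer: -10076/3 ≈ -3358.7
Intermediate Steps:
g(x, y) = 56/3 + 16*x*y/3 (g(x, y) = ((16*x)*y + 56)/3 = (16*x*y + 56)/3 = (56 + 16*x*y)/3 = 56/3 + 16*x*y/3)
-2956 - g(A(1/3), 12) = -2956 - (56/3 + (16/3)*6*12) = -2956 - (56/3 + 384) = -2956 - 1*1208/3 = -2956 - 1208/3 = -10076/3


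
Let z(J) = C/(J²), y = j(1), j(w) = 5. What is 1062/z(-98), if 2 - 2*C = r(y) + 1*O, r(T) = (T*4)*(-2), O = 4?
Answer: 10199448/19 ≈ 5.3681e+5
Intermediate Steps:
y = 5
r(T) = -8*T (r(T) = (4*T)*(-2) = -8*T)
C = 19 (C = 1 - (-8*5 + 1*4)/2 = 1 - (-40 + 4)/2 = 1 - ½*(-36) = 1 + 18 = 19)
z(J) = 19/J² (z(J) = 19/(J²) = 19/J²)
1062/z(-98) = 1062/((19/(-98)²)) = 1062/((19*(1/9604))) = 1062/(19/9604) = 1062*(9604/19) = 10199448/19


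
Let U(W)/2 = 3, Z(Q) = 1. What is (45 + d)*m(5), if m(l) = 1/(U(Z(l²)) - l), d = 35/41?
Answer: 1880/41 ≈ 45.854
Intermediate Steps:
U(W) = 6 (U(W) = 2*3 = 6)
d = 35/41 (d = 35*(1/41) = 35/41 ≈ 0.85366)
m(l) = 1/(6 - l)
(45 + d)*m(5) = (45 + 35/41)*(-1/(-6 + 5)) = 1880*(-1/(-1))/41 = 1880*(-1*(-1))/41 = (1880/41)*1 = 1880/41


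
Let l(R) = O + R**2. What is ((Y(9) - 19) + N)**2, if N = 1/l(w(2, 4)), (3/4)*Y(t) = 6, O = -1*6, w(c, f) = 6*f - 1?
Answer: 33085504/273529 ≈ 120.96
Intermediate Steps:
w(c, f) = -1 + 6*f
O = -6
Y(t) = 8 (Y(t) = (4/3)*6 = 8)
l(R) = -6 + R**2
N = 1/523 (N = 1/(-6 + (-1 + 6*4)**2) = 1/(-6 + (-1 + 24)**2) = 1/(-6 + 23**2) = 1/(-6 + 529) = 1/523 ≈ 0.0019120)
((Y(9) - 19) + N)**2 = ((8 - 19) + 1/523)**2 = (-11 + 1/523)**2 = (-5752/523)**2 = 33085504/273529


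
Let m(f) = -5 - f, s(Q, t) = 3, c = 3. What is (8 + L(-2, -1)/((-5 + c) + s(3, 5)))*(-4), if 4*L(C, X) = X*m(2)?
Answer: -39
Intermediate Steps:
L(C, X) = -7*X/4 (L(C, X) = (X*(-5 - 1*2))/4 = (X*(-5 - 2))/4 = (X*(-7))/4 = (-7*X)/4 = -7*X/4)
(8 + L(-2, -1)/((-5 + c) + s(3, 5)))*(-4) = (8 + (-7/4*(-1))/((-5 + 3) + 3))*(-4) = (8 + 7/(4*(-2 + 3)))*(-4) = (8 + (7/4)/1)*(-4) = (8 + (7/4)*1)*(-4) = (8 + 7/4)*(-4) = (39/4)*(-4) = -39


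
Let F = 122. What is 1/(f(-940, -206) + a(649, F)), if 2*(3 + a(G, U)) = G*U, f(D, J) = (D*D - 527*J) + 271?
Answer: 1/1032019 ≈ 9.6897e-7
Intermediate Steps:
f(D, J) = 271 + D**2 - 527*J (f(D, J) = (D**2 - 527*J) + 271 = 271 + D**2 - 527*J)
a(G, U) = -3 + G*U/2 (a(G, U) = -3 + (G*U)/2 = -3 + G*U/2)
1/(f(-940, -206) + a(649, F)) = 1/((271 + (-940)**2 - 527*(-206)) + (-3 + (1/2)*649*122)) = 1/((271 + 883600 + 108562) + (-3 + 39589)) = 1/(992433 + 39586) = 1/1032019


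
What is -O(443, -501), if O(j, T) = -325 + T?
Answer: 826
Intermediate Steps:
-O(443, -501) = -(-325 - 501) = -1*(-826) = 826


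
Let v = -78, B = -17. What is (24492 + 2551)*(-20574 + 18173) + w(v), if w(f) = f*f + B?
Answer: -64924176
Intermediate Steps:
w(f) = -17 + f² (w(f) = f*f - 17 = f² - 17 = -17 + f²)
(24492 + 2551)*(-20574 + 18173) + w(v) = (24492 + 2551)*(-20574 + 18173) + (-17 + (-78)²) = 27043*(-2401) + (-17 + 6084) = -64930243 + 6067 = -64924176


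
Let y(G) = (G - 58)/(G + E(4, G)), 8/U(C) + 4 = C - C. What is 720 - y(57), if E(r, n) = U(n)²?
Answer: 43921/61 ≈ 720.02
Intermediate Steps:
U(C) = -2 (U(C) = 8/(-4 + (C - C)) = 8/(-4 + 0) = 8/(-4) = 8*(-¼) = -2)
E(r, n) = 4 (E(r, n) = (-2)² = 4)
y(G) = (-58 + G)/(4 + G) (y(G) = (G - 58)/(G + 4) = (-58 + G)/(4 + G))
720 - y(57) = 720 - (-58 + 57)/(4 + 57) = 720 - (-1)/61 = 720 - 1*(-1/61) = 720 + 1/61 = 43921/61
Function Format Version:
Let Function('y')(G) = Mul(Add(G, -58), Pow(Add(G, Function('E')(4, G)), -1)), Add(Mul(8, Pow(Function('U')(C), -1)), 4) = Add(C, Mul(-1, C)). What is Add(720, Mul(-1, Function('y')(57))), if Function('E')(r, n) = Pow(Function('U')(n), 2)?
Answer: Rational(43921, 61) ≈ 720.02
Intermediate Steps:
Function('U')(C) = -2 (Function('U')(C) = Mul(8, Pow(Add(-4, Add(C, Mul(-1, C))), -1)) = Mul(8, Pow(Add(-4, 0), -1)) = Mul(8, Pow(-4, -1)) = Mul(8, Rational(-1, 4)) = -2)
Function('E')(r, n) = 4 (Function('E')(r, n) = Pow(-2, 2) = 4)
Function('y')(G) = Mul(Pow(Add(4, G), -1), Add(-58, G)) (Function('y')(G) = Mul(Add(G, -58), Pow(Add(G, 4), -1)) = Mul(Add(-58, G), Pow(Add(4, G), -1)) = Mul(Pow(Add(4, G), -1), Add(-58, G)))
Add(720, Mul(-1, Function('y')(57))) = Add(720, Mul(-1, Mul(Pow(Add(4, 57), -1), Add(-58, 57)))) = Add(720, Mul(-1, Mul(Pow(61, -1), -1))) = Add(720, Mul(-1, Mul(Rational(1, 61), -1))) = Add(720, Mul(-1, Rational(-1, 61))) = Add(720, Rational(1, 61)) = Rational(43921, 61)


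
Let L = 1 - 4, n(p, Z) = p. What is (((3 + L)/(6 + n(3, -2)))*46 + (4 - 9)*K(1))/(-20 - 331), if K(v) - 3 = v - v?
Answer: 5/117 ≈ 0.042735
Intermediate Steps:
K(v) = 3 (K(v) = 3 + (v - v) = 3 + 0 = 3)
L = -3
(((3 + L)/(6 + n(3, -2)))*46 + (4 - 9)*K(1))/(-20 - 331) = (((3 - 3)/(6 + 3))*46 + (4 - 9)*3)/(-20 - 331) = ((0/9)*46 - 5*3)/(-351) = ((0*(1/9))*46 - 15)*(-1/351) = (0*46 - 15)*(-1/351) = (0 - 15)*(-1/351) = -15*(-1/351) = 5/117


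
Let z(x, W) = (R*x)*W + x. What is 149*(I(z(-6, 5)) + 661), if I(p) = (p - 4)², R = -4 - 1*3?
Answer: 6058489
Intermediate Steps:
R = -7 (R = -4 - 3 = -7)
z(x, W) = x - 7*W*x (z(x, W) = (-7*x)*W + x = -7*W*x + x = x - 7*W*x)
I(p) = (-4 + p)²
149*(I(z(-6, 5)) + 661) = 149*((-4 - 6*(1 - 7*5))² + 661) = 149*((-4 - 6*(1 - 35))² + 661) = 149*((-4 - 6*(-34))² + 661) = 149*((-4 + 204)² + 661) = 149*(200² + 661) = 149*(40000 + 661) = 149*40661 = 6058489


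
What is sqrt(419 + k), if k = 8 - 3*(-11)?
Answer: 2*sqrt(115) ≈ 21.448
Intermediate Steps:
k = 41 (k = 8 + 33 = 41)
sqrt(419 + k) = sqrt(419 + 41) = sqrt(460) = 2*sqrt(115)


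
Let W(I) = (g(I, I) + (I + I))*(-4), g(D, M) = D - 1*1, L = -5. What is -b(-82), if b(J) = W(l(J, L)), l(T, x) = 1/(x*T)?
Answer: -814/205 ≈ -3.9707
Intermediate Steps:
l(T, x) = 1/(T*x)
g(D, M) = -1 + D (g(D, M) = D - 1 = -1 + D)
W(I) = 4 - 12*I (W(I) = ((-1 + I) + (I + I))*(-4) = ((-1 + I) + 2*I)*(-4) = (-1 + 3*I)*(-4) = 4 - 12*I)
b(J) = 4 + 12/(5*J) (b(J) = 4 - 12/(J*(-5)) = 4 - 12*(-1)/(J*5) = 4 - (-12)/(5*J) = 4 + 12/(5*J))
-b(-82) = -(4 + (12/5)/(-82)) = -(4 + (12/5)*(-1/82)) = -(4 - 6/205) = -1*814/205 = -814/205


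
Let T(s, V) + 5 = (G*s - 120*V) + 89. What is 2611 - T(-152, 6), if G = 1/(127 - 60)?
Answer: 217701/67 ≈ 3249.3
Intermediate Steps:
G = 1/67 ≈ 0.014925
T(s, V) = 84 - 120*V + s/67 (T(s, V) = -5 + ((s/67 - 120*V) + 89) = -5 + ((-120*V + s/67) + 89) = -5 + (89 - 120*V + s/67) = 84 - 120*V + s/67)
2611 - T(-152, 6) = 2611 - (84 - 120*6 + (1/67)*(-152)) = 2611 - (84 - 720 - 152/67) = 2611 - 1*(-42764/67) = 2611 + 42764/67 = 217701/67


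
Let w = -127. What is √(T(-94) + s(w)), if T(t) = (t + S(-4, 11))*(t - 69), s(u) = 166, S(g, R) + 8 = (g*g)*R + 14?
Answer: I*√14178 ≈ 119.07*I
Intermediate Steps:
S(g, R) = 6 + R*g² (S(g, R) = -8 + ((g*g)*R + 14) = -8 + (g²*R + 14) = -8 + (R*g² + 14) = -8 + (14 + R*g²) = 6 + R*g²)
T(t) = (-69 + t)*(182 + t) (T(t) = (t + (6 + 11*(-4)²))*(t - 69) = (t + (6 + 11*16))*(-69 + t) = (t + (6 + 176))*(-69 + t) = (t + 182)*(-69 + t) = (182 + t)*(-69 + t) = (-69 + t)*(182 + t))
√(T(-94) + s(w)) = √((-12558 + (-94)² + 113*(-94)) + 166) = √((-12558 + 8836 - 10622) + 166) = √(-14344 + 166) = √(-14178) = I*√14178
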